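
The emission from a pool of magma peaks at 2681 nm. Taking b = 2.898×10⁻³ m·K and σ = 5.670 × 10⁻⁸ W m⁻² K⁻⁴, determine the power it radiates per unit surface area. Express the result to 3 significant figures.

I ≈ 7.74×10⁴ W/m²

Wien's law: T = b/λ_max = 2.898×10⁻³/2.681×10⁻⁶ = 1080.94 K.
Then I = σT⁴ = 5.670×10⁻⁸×(1080.94)⁴ = 7.74×10⁴ W/m².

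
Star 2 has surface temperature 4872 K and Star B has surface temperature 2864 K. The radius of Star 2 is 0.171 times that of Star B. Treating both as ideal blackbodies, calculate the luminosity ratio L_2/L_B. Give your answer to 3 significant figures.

L ∝ R²T⁴, so L_2/L_B = (R_2/R_B)²(T_2/T_B)⁴ = (0.171)² × (4872/2864)⁴ = 0.029241 × 8.37408 = 0.245.

L_2/L_B ≈ 0.245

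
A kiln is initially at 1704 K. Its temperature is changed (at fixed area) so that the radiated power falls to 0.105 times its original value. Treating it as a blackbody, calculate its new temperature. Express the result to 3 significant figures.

T₂ ≈ 970 K

P ∝ T⁴, so T₂/T₁ = (P₂/P₁)^(1/4) = (0.105)^(1/4) = 0.569243.
T₂ = 1704 × 0.569243 = 970 K.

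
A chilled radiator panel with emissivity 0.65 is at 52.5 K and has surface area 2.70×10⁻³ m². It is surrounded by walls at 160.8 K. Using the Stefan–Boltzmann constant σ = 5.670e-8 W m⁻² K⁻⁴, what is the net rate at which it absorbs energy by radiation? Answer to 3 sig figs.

Area A = 2.70×10⁻³ m².
Net radiated power P_net = εσA(T⁴ − T₀⁴) = 0.65×5.670×10⁻⁸×2.70×10⁻³×(52.5⁴ − 160.8⁴).
T⁴ − T₀⁴ = 7.59691×10⁶ − 6.68566×10⁸ = -6.60969×10⁸ K⁴, so P_net = -0.0658 W — negative, meaning a net gain of 0.0658 W.

Net gain ≈ 0.0658 W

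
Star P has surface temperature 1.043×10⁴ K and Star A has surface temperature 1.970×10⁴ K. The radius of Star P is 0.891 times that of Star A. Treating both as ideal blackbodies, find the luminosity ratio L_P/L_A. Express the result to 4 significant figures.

L_P/L_A ≈ 0.06238

L ∝ R²T⁴, so L_P/L_A = (R_P/R_A)²(T_P/T_A)⁴ = (0.891)² × (1.043×10⁴/1.970×10⁴)⁴ = 0.793881 × 0.0785728 = 0.06238.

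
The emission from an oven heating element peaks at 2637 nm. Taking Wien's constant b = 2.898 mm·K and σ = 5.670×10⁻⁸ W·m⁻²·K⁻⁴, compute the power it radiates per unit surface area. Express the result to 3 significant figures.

Wien's law: T = b/λ_max = 2.898×10⁻³/2.637×10⁻⁶ = 1098.98 K.
Then I = σT⁴ = 5.670×10⁻⁸×(1098.98)⁴ = 8.27×10⁴ W/m².

I ≈ 8.27×10⁴ W/m²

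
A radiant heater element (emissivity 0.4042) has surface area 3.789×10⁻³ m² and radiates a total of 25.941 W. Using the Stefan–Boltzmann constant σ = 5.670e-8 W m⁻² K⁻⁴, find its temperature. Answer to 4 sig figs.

T ≈ 739.3 K

Area A = 3.789×10⁻³ m².
P = εσAT⁴ ⇒ T = (P/(εσA))^(1/4) = (25.941/(0.4042×5.670×10⁻⁸×3.789×10⁻³))^(1/4) = 739.3 K.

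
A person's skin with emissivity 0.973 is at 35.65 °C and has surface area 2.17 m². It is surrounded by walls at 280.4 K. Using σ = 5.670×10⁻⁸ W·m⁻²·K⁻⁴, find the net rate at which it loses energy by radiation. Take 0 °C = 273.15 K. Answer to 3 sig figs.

Net loss ≈ 349 W

T = 35.65 °C + 273.15 = 308.80 K.
Area A = 2.17 m².
Net radiated power P_net = εσA(T⁴ − T₀⁴) = 0.973×5.670×10⁻⁸×2.17×(308.80⁴ − 280.4⁴).
T⁴ − T₀⁴ = 9.09304×10⁹ − 6.18176×10⁹ = 2.91128×10⁹ K⁴, so P_net = 349 W.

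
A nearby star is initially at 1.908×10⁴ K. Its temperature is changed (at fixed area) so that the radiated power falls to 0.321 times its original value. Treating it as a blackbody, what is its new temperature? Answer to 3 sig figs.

T₂ ≈ 1.44×10⁴ K

P ∝ T⁴, so T₂/T₁ = (P₂/P₁)^(1/4) = (0.321)^(1/4) = 0.752708.
T₂ = 1.908×10⁴ × 0.752708 = 1.44×10⁴ K.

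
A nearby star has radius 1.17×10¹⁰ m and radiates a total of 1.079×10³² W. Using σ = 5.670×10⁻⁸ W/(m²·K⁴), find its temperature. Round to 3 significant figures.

Surface area A = 4πR² = 4π(1.17×10¹⁰ m)² = 1.72021×10²¹ m².
P = σAT⁴ ⇒ T = (P/(σA))^(1/4) = (1.079×10³²/(5.670×10⁻⁸×1.72021×10²¹))^(1/4) = 3.24×10⁴ K.

T ≈ 3.24×10⁴ K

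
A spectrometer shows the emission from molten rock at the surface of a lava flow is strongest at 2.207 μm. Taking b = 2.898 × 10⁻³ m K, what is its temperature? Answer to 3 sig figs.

Wien's law gives T = b/λ_max = (2.898×10⁻³ m·K)/(2.207×10⁻⁶ m) = 1.31×10³ K.

T ≈ 1.31×10³ K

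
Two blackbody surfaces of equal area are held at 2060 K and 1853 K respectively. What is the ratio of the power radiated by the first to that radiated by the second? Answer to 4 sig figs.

P₁/P₂ ≈ 1.527

With equal areas, P₁/P₂ = (T₁/T₂)⁴ = (2060/1853)⁴ = 1.527.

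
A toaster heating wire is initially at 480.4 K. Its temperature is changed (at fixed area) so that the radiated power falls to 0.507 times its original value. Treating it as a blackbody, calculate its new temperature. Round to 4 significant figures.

P ∝ T⁴, so T₂/T₁ = (P₂/P₁)^(1/4) = (0.507)^(1/4) = 0.843824.
T₂ = 480.4 × 0.843824 = 405.4 K.

T₂ ≈ 405.4 K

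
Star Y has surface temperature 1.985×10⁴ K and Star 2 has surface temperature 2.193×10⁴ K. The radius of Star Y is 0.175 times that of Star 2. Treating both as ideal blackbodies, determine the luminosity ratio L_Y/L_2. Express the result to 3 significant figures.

L ∝ R²T⁴, so L_Y/L_2 = (R_Y/R_2)²(T_Y/T_2)⁴ = (0.175)² × (1.985×10⁴/2.193×10⁴)⁴ = 0.030625 × 0.671255 = 0.0206.

L_Y/L_2 ≈ 0.0206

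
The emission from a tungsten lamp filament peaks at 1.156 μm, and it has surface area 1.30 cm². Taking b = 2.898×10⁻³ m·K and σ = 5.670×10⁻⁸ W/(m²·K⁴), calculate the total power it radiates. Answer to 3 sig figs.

P ≈ 291 W

Wien's law: T = b/λ_max = 2.898×10⁻³/1.156×10⁻⁶ = 2506.92 K.
Area A = 1.30 cm² = 1.30×10⁻⁴ m².
Then P = σAT⁴ = 5.670×10⁻⁸×1.30×10⁻⁴×(2506.92)⁴ = 291 W.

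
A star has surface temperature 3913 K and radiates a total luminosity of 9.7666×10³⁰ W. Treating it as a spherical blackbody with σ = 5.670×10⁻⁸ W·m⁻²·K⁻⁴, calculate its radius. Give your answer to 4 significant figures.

L = 4πR²σT⁴ ⇒ R = √(L/(4πσT⁴)).
σT⁴ = 1.32930×10⁷ W/m², so R = √(9.7666×10³⁰/(4π×1.32930×10⁷)) = 2.418×10¹¹ m.

R ≈ 2.418×10¹¹ m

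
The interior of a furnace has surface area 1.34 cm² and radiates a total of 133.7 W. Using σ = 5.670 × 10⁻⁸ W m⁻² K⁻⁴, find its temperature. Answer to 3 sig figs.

Area A = 1.34 cm² = 1.34×10⁻⁴ m².
P = σAT⁴ ⇒ T = (P/(σA))^(1/4) = (133.7/(5.670×10⁻⁸×1.34×10⁻⁴))^(1/4) = 2.05×10³ K.

T ≈ 2.05×10³ K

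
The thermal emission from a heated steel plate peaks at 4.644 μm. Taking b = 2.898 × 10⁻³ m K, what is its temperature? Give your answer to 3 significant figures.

T ≈ 624 K

Wien's law gives T = b/λ_max = (2.898×10⁻³ m·K)/(4.644×10⁻⁶ m) = 624 K.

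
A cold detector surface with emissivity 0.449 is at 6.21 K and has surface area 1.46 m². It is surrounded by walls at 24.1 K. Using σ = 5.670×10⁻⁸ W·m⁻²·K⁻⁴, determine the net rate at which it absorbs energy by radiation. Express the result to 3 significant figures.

Area A = 1.46 m².
Net radiated power P_net = εσA(T⁴ − T₀⁴) = 0.449×5.670×10⁻⁸×1.46×(6.21⁴ − 24.1⁴).
T⁴ − T₀⁴ = 1487.19 − 3.37340×10⁵ = -3.35853×10⁵ K⁴, so P_net = -0.0125 W — negative, meaning a net gain of 0.0125 W.

Net gain ≈ 0.0125 W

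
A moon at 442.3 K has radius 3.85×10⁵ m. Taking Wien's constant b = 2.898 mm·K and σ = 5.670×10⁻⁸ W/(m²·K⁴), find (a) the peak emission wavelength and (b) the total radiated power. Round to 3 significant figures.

λ_max ≈ 6.55 μm; P ≈ 4.04×10¹⁵ W

(a) λ_max = b/T = 2.898×10⁻³/442.3 = 6.552×10⁻⁶ m = 6.55 μm.
Surface area A = 4πR² = 4π(3.85×10⁵ m)² = 1.86265×10¹² m².
(b) P = σAT⁴ = 5.670×10⁻⁸×1.86265×10¹²×(442.3)⁴ = 4.04×10¹⁵ W.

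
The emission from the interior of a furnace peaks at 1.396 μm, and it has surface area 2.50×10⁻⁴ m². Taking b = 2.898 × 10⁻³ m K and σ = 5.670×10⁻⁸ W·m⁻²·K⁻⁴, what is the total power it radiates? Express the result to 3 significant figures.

Wien's law: T = b/λ_max = 2.898×10⁻³/1.396×10⁻⁶ = 2075.93 K.
Area A = 2.50×10⁻⁴ m².
Then P = σAT⁴ = 5.670×10⁻⁸×2.50×10⁻⁴×(2075.93)⁴ = 263 W.

P ≈ 263 W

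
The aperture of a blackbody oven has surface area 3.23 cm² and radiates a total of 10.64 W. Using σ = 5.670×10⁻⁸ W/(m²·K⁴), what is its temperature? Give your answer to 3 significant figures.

T ≈ 873 K

Area A = 3.23 cm² = 3.23×10⁻⁴ m².
P = σAT⁴ ⇒ T = (P/(σA))^(1/4) = (10.64/(5.670×10⁻⁸×3.23×10⁻⁴))^(1/4) = 873 K.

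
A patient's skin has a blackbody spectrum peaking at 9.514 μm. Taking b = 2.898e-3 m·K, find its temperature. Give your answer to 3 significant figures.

Wien's law gives T = b/λ_max = (2.898×10⁻³ m·K)/(9.514×10⁻⁶ m) = 305 K.

T ≈ 305 K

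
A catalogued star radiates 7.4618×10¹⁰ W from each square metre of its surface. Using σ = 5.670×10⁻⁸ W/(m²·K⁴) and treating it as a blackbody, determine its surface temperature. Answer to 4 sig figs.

I = σT⁴, so T = (I/σ)^(1/4) = (7.4618×10¹⁰/(5.670×10⁻⁸))^(1/4) = 3.387×10⁴ K.

T ≈ 3.387×10⁴ K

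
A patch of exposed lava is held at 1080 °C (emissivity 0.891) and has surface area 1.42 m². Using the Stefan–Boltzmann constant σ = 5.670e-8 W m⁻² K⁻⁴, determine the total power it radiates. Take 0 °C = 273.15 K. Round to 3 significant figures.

P ≈ 2.41×10⁵ W

T = 1080 °C + 273.15 = 1353.15 K.
Area A = 1.42 m².
P = εσAT⁴ = 0.891 × 5.670×10⁻⁸ × 1.42 × (1353.15)⁴ = 2.41×10⁵ W.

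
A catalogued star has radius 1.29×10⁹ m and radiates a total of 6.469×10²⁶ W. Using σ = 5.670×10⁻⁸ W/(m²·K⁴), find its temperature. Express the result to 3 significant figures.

Surface area A = 4πR² = 4π(1.29×10⁹ m)² = 2.09117×10¹⁹ m².
P = σAT⁴ ⇒ T = (P/(σA))^(1/4) = (6.469×10²⁶/(5.670×10⁻⁸×2.09117×10¹⁹))^(1/4) = 4.83×10³ K.

T ≈ 4.83×10³ K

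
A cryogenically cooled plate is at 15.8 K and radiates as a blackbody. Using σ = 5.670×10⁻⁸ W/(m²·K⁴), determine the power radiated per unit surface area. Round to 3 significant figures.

I ≈ 3.53×10⁻³ W/m²

Stefan–Boltzmann: I = σT⁴ = 5.670×10⁻⁸ × (15.8)⁴ = 3.53×10⁻³ W/m².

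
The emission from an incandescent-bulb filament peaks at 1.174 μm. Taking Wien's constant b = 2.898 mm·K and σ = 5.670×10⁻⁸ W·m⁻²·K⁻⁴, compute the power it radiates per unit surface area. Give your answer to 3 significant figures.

I ≈ 2.11×10⁶ W/m²

Wien's law: T = b/λ_max = 2.898×10⁻³/1.174×10⁻⁶ = 2468.48 K.
Then I = σT⁴ = 5.670×10⁻⁸×(2468.48)⁴ = 2.11×10⁶ W/m².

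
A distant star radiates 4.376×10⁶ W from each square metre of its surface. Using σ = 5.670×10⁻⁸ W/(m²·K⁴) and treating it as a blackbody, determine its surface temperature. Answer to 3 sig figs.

I = σT⁴, so T = (I/σ)^(1/4) = (4.376×10⁶/(5.670×10⁻⁸))^(1/4) = 2.96×10³ K.

T ≈ 2.96×10³ K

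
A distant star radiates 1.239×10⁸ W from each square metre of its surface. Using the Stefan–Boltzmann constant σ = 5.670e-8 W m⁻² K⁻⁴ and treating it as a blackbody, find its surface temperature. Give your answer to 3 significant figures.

T ≈ 6.84×10³ K

I = σT⁴, so T = (I/σ)^(1/4) = (1.239×10⁸/(5.670×10⁻⁸))^(1/4) = 6.84×10³ K.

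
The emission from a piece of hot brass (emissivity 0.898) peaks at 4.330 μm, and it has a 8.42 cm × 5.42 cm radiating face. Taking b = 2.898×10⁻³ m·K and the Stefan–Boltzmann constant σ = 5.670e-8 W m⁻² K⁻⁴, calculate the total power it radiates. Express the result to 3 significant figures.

P ≈ 46.6 W

Wien's law: T = b/λ_max = 2.898×10⁻³/4.330×10⁻⁶ = 669.284 K.
Area A = 0.0842 × 0.0542 = 4.56364×10⁻³ m².
Then P = εσAT⁴ = 0.898×5.670×10⁻⁸×4.56364×10⁻³×(669.284)⁴ = 46.6 W.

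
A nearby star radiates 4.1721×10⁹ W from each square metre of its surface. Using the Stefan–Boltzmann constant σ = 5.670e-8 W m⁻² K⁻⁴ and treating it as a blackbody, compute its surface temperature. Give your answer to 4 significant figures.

I = σT⁴, so T = (I/σ)^(1/4) = (4.1721×10⁹/(5.670×10⁻⁸))^(1/4) = 1.647×10⁴ K.

T ≈ 1.647×10⁴ K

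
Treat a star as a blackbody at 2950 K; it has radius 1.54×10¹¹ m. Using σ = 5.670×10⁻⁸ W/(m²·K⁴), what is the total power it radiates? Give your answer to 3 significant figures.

P ≈ 1.28×10³⁰ W

Surface area A = 4πR² = 4π(1.54×10¹¹ m)² = 2.98024×10²³ m².
P = σAT⁴ = 5.670×10⁻⁸ × 2.98024×10²³ × (2950)⁴ = 1.28×10³⁰ W.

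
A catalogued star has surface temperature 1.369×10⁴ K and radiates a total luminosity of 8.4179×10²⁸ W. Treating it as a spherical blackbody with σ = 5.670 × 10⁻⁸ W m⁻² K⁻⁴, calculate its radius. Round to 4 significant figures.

L = 4πR²σT⁴ ⇒ R = √(L/(4πσT⁴)).
σT⁴ = 1.99158×10⁹ W/m², so R = √(8.4179×10²⁸/(4π×1.99158×10⁹)) = 1.834×10⁹ m.

R ≈ 1.834×10⁹ m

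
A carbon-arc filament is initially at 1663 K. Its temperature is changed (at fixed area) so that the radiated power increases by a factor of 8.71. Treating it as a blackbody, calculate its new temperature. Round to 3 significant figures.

T₂ ≈ 2.86×10³ K

P ∝ T⁴, so T₂/T₁ = (P₂/P₁)^(1/4) = (8.71)^(1/4) = 1.71793.
T₂ = 1663 × 1.71793 = 2.86×10³ K.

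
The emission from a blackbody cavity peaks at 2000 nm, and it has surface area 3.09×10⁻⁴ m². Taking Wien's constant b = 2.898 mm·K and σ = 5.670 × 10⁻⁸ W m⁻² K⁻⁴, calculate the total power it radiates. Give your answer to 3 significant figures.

P ≈ 77.2 W

Wien's law: T = b/λ_max = 2.898×10⁻³/2.000×10⁻⁶ = 1449.00 K.
Area A = 3.09×10⁻⁴ m².
Then P = σAT⁴ = 5.670×10⁻⁸×3.09×10⁻⁴×(1449.00)⁴ = 77.2 W.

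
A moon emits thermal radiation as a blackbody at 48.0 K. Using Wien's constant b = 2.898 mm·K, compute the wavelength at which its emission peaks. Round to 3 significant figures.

Wien's displacement law: λ_max = b/T = (2.898×10⁻³ m·K)/(48.0 K) = 6.037×10⁻⁵ m.
That is 60.4 μm, in the infrared range.

λ_max ≈ 60.4 μm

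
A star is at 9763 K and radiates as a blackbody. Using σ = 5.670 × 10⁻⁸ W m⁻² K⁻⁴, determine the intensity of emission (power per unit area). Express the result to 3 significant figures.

I ≈ 5.15×10⁸ W/m²

Stefan–Boltzmann: I = σT⁴ = 5.670×10⁻⁸ × (9763)⁴ = 5.15×10⁸ W/m².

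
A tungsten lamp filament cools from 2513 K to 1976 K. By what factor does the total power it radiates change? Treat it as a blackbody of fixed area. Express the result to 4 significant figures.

P₂/P₁ ≈ 0.3823

P ∝ T⁴, so P₂/P₁ = (T₂/T₁)⁴ = (1976/2513)⁴ = (0.786311)⁴ = 0.3823.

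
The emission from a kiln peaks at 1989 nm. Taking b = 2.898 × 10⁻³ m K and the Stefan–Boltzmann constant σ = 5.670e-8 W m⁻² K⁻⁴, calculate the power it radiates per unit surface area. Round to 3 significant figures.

Wien's law: T = b/λ_max = 2.898×10⁻³/1.989×10⁻⁶ = 1457.01 K.
Then I = σT⁴ = 5.670×10⁻⁸×(1457.01)⁴ = 2.56×10⁵ W/m².

I ≈ 2.56×10⁵ W/m²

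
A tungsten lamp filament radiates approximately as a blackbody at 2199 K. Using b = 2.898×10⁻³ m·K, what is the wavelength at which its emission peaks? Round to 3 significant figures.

Wien's displacement law: λ_max = b/T = (2.898×10⁻³ m·K)/(2199 K) = 1.318×10⁻⁶ m.
That is 1.32 μm, in the infrared range.

λ_max ≈ 1.32 μm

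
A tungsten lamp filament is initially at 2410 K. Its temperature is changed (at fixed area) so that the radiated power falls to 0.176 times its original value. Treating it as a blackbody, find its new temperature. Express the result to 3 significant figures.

P ∝ T⁴, so T₂/T₁ = (P₂/P₁)^(1/4) = (0.176)^(1/4) = 0.647706.
T₂ = 2410 × 0.647706 = 1.56×10³ K.

T₂ ≈ 1.56×10³ K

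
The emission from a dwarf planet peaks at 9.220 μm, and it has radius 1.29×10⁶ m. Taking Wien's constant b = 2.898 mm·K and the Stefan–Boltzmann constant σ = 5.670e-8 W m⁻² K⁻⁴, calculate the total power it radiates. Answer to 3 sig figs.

P ≈ 1.16×10¹⁶ W

Wien's law: T = b/λ_max = 2.898×10⁻³/9.220×10⁻⁶ = 314.317 K.
Surface area A = 4πR² = 4π(1.29×10⁶ m)² = 2.09117×10¹³ m².
Then P = σAT⁴ = 5.670×10⁻⁸×2.09117×10¹³×(314.317)⁴ = 1.16×10¹⁶ W.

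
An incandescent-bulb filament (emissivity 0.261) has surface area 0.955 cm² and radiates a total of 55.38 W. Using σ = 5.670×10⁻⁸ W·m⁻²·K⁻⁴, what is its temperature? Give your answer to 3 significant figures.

T ≈ 2.50×10³ K

Area A = 0.955 cm² = 9.55×10⁻⁵ m².
P = εσAT⁴ ⇒ T = (P/(εσA))^(1/4) = (55.38/(0.261×5.670×10⁻⁸×9.55×10⁻⁵))^(1/4) = 2.50×10³ K.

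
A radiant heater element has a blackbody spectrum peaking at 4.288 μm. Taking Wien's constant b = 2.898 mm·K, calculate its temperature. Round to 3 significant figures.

T ≈ 676 K

Wien's law gives T = b/λ_max = (2.898×10⁻³ m·K)/(4.288×10⁻⁶ m) = 676 K.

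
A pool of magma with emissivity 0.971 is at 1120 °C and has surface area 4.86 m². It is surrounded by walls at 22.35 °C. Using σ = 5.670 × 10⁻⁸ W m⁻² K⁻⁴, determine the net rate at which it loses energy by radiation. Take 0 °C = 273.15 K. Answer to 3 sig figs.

T = 1120 °C + 273.15 = 1393.15 K.
Surroundings: T = 22.35 °C + 273.15 = 295.50 K.
Area A = 4.86 m².
Net radiated power P_net = εσA(T⁴ − T₀⁴) = 0.971×5.670×10⁻⁸×4.86×(1393.15⁴ − 295.50⁴).
T⁴ − T₀⁴ = 3.76696×10¹² − 7.62483×10⁹ = 3.75934×10¹² K⁴, so P_net = 1.01×10⁶ W.

Net loss ≈ 1.01×10⁶ W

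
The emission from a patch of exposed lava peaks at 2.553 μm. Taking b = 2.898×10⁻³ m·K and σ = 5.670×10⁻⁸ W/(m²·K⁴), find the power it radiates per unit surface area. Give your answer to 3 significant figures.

I ≈ 9.41×10⁴ W/m²

Wien's law: T = b/λ_max = 2.898×10⁻³/2.553×10⁻⁶ = 1135.14 K.
Then I = σT⁴ = 5.670×10⁻⁸×(1135.14)⁴ = 9.41×10⁴ W/m².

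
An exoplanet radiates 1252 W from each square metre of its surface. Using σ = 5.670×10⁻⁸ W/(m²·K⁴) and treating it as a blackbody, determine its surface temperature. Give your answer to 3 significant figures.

T ≈ 385 K

I = σT⁴, so T = (I/σ)^(1/4) = (1252/(5.670×10⁻⁸))^(1/4) = 385 K.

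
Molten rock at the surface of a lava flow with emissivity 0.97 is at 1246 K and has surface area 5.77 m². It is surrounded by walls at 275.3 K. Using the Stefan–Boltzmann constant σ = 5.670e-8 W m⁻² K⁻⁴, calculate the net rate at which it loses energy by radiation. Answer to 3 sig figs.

Net loss ≈ 7.63×10⁵ W

Area A = 5.77 m².
Net radiated power P_net = εσA(T⁴ − T₀⁴) = 0.97×5.670×10⁻⁸×5.77×(1246⁴ − 275.3⁴).
T⁴ − T₀⁴ = 2.41031×10¹² − 5.74414×10⁹ = 2.40457×10¹² K⁴, so P_net = 7.63×10⁵ W.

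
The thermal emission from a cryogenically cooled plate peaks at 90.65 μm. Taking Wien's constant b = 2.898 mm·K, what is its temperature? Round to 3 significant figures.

Wien's law gives T = b/λ_max = (2.898×10⁻³ m·K)/(9.065×10⁻⁵ m) = 32.0 K.

T ≈ 32.0 K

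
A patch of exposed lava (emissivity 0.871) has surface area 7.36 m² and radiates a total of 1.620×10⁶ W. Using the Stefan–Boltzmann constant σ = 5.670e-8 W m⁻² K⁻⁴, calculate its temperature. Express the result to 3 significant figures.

T ≈ 1.45×10³ K

Area A = 7.36 m².
P = εσAT⁴ ⇒ T = (P/(εσA))^(1/4) = (1.620×10⁶/(0.871×5.670×10⁻⁸×7.36))^(1/4) = 1.45×10³ K.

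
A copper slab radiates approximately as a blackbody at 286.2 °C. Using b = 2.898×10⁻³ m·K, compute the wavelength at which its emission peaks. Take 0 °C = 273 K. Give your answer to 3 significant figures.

λ_max ≈ 5.18 μm

T = 286.2 °C + 273 = 559.2 K.
Wien's displacement law: λ_max = b/T = (2.898×10⁻³ m·K)/(559.2 K) = 5.182×10⁻⁶ m.
That is 5.18 μm, in the infrared range.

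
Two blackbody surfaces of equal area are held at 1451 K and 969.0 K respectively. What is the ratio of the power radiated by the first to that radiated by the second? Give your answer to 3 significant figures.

With equal areas, P₁/P₂ = (T₁/T₂)⁴ = (1451/969.0)⁴ = 5.03.

P₁/P₂ ≈ 5.03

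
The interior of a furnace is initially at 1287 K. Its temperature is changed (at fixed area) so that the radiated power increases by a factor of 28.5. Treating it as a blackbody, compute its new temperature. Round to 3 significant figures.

T₂ ≈ 2.97×10³ K

P ∝ T⁴, so T₂/T₁ = (P₂/P₁)^(1/4) = (28.5)^(1/4) = 2.31053.
T₂ = 1287 × 2.31053 = 2.97×10³ K.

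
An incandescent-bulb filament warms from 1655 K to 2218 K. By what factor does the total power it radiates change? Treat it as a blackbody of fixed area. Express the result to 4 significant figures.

P ∝ T⁴, so P₂/P₁ = (T₂/T₁)⁴ = (2218/1655)⁴ = (1.34018)⁴ = 3.226.

P₂/P₁ ≈ 3.226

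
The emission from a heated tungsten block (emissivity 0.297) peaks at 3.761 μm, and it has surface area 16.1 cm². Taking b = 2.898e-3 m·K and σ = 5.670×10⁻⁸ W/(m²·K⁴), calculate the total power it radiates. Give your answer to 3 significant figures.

P ≈ 9.56 W

Wien's law: T = b/λ_max = 2.898×10⁻³/3.761×10⁻⁶ = 770.540 K.
Area A = 16.1 cm² = 1.61×10⁻³ m².
Then P = εσAT⁴ = 0.297×5.670×10⁻⁸×1.61×10⁻³×(770.540)⁴ = 9.56 W.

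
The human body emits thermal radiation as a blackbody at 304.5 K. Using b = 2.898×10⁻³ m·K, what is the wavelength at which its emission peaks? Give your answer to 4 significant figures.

λ_max ≈ 9.517 μm

Wien's displacement law: λ_max = b/T = (2.898×10⁻³ m·K)/(304.5 K) = 9.5172×10⁻⁶ m.
That is 9.517 μm, in the infrared range.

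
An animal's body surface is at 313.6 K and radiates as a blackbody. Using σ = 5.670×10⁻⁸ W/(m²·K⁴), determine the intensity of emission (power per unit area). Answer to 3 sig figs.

I ≈ 548 W/m²

Stefan–Boltzmann: I = σT⁴ = 5.670×10⁻⁸ × (313.6)⁴ = 548 W/m².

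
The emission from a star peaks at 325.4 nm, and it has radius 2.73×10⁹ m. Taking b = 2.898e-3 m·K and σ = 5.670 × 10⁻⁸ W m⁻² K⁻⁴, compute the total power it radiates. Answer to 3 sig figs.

Wien's law: T = b/λ_max = 2.898×10⁻³/3.254×10⁻⁷ = 8905.96 K.
Surface area A = 4πR² = 4π(2.73×10⁹ m)² = 9.36559×10¹⁹ m².
Then P = σAT⁴ = 5.670×10⁻⁸×9.36559×10¹⁹×(8905.96)⁴ = 3.34×10²⁸ W.

P ≈ 3.34×10²⁸ W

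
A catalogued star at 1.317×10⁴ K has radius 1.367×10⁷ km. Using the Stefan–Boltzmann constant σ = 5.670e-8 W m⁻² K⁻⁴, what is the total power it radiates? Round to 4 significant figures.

Surface area A = 4πR² = 4π(1.367×10¹⁰ m)² = 2.34826×10²¹ m².
P = σAT⁴ = 5.670×10⁻⁸ × 2.34826×10²¹ × (1.317×10⁴)⁴ = 4.006×10³⁰ W.

P ≈ 4.006×10³⁰ W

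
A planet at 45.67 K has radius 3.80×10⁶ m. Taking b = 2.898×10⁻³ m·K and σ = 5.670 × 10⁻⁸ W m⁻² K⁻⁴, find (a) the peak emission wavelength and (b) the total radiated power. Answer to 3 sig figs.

(a) λ_max = b/T = 2.898×10⁻³/45.67 = 6.346×10⁻⁵ m = 63.5 μm.
Surface area A = 4πR² = 4π(3.80×10⁶ m)² = 1.81458×10¹⁴ m².
(b) P = σAT⁴ = 5.670×10⁻⁸×1.81458×10¹⁴×(45.67)⁴ = 4.48×10¹³ W.

λ_max ≈ 63.5 μm; P ≈ 4.48×10¹³ W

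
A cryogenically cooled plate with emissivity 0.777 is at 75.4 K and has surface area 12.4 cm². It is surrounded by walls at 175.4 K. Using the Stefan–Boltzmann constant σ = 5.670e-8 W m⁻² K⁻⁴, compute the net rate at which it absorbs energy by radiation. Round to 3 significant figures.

Net gain ≈ 0.0499 W

Area A = 12.4 cm² = 1.24×10⁻³ m².
Net radiated power P_net = εσA(T⁴ − T₀⁴) = 0.777×5.670×10⁻⁸×1.24×10⁻³×(75.4⁴ − 175.4⁴).
T⁴ − T₀⁴ = 3.23210×10⁷ − 9.46495×10⁸ = -9.14174×10⁸ K⁴, so P_net = -0.0499 W — negative, meaning a net gain of 0.0499 W.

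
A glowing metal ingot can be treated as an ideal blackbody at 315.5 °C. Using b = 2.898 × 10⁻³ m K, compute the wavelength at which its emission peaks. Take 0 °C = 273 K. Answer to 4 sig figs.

λ_max ≈ 4.924 μm

T = 315.5 °C + 273 = 588.5 K.
Wien's displacement law: λ_max = b/T = (2.898×10⁻³ m·K)/(588.5 K) = 4.9244×10⁻⁶ m.
That is 4.924 μm, in the infrared range.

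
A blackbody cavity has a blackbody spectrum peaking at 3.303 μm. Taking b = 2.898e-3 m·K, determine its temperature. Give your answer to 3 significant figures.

T ≈ 877 K

Wien's law gives T = b/λ_max = (2.898×10⁻³ m·K)/(3.303×10⁻⁶ m) = 877 K.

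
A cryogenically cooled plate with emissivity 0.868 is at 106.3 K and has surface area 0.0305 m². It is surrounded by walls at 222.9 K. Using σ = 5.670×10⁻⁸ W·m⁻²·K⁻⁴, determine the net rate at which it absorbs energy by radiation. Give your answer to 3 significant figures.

Area A = 0.0305 m².
Net radiated power P_net = εσA(T⁴ − T₀⁴) = 0.868×5.670×10⁻⁸×0.0305×(106.3⁴ − 222.9⁴).
T⁴ − T₀⁴ = 1.27683×10⁸ − 2.46854×10⁹ = -2.34086×10⁹ K⁴, so P_net = -3.51 W — negative, meaning a net gain of 3.51 W.

Net gain ≈ 3.51 W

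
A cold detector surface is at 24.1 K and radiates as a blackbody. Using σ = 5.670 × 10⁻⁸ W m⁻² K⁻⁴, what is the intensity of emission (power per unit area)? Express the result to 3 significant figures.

I ≈ 0.0191 W/m²

Stefan–Boltzmann: I = σT⁴ = 5.670×10⁻⁸ × (24.1)⁴ = 0.0191 W/m².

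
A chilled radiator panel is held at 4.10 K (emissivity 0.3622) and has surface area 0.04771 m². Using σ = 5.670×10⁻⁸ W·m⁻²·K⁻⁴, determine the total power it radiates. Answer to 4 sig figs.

P ≈ 2.769×10⁻⁷ W

Area A = 0.04771 m².
P = εσAT⁴ = 0.3622 × 5.670×10⁻⁸ × 0.04771 × (4.10)⁴ = 2.769×10⁻⁷ W.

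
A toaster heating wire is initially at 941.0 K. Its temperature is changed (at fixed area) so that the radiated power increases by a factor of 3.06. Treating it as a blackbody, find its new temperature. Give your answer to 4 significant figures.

P ∝ T⁴, so T₂/T₁ = (P₂/P₁)^(1/4) = (3.06)^(1/4) = 1.32261.
T₂ = 941.0 × 1.32261 = 1245 K.

T₂ ≈ 1245 K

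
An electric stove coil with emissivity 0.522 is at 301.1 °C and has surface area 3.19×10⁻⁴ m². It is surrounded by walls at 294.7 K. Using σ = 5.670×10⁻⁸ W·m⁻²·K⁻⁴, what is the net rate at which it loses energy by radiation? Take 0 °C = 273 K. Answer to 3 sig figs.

T = 301.1 °C + 273 = 574.1 K.
Area A = 3.19×10⁻⁴ m².
Net radiated power P_net = εσA(T⁴ − T₀⁴) = 0.522×5.670×10⁻⁸×3.19×10⁻⁴×(574.1⁴ − 294.7⁴).
T⁴ − T₀⁴ = 1.08630×10¹¹ − 7.54259×10⁹ = 1.01087×10¹¹ K⁴, so P_net = 0.954 W.

Net loss ≈ 0.954 W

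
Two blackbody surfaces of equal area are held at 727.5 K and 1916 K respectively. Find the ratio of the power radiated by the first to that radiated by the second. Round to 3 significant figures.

P₁/P₂ ≈ 0.0208

With equal areas, P₁/P₂ = (T₁/T₂)⁴ = (727.5/1916)⁴ = 0.0208.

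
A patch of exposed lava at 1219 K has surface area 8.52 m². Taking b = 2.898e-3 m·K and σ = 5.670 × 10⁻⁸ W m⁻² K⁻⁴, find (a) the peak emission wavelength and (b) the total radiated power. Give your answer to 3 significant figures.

λ_max ≈ 2.38×10³ nm; P ≈ 1.07×10⁶ W

(a) λ_max = b/T = 2.898×10⁻³/1219 = 2.377×10⁻⁶ m = 2.38×10³ nm.
Area A = 8.52 m².
(b) P = σAT⁴ = 5.670×10⁻⁸×8.52×(1219)⁴ = 1.07×10⁶ W.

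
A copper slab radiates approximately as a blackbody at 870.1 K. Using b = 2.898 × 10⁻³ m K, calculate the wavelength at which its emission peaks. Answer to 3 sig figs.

Wien's displacement law: λ_max = b/T = (2.898×10⁻³ m·K)/(870.1 K) = 3.331×10⁻⁶ m.
That is 3.33 μm, in the infrared range.

λ_max ≈ 3.33 μm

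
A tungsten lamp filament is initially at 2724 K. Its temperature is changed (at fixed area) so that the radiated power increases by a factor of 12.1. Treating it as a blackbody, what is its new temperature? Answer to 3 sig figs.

T₂ ≈ 5.08×10³ K

P ∝ T⁴, so T₂/T₁ = (P₂/P₁)^(1/4) = (12.1)^(1/4) = 1.86508.
T₂ = 2724 × 1.86508 = 5.08×10³ K.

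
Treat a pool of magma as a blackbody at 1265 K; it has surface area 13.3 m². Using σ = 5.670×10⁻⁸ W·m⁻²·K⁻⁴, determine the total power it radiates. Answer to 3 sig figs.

P ≈ 1.93×10⁶ W

Area A = 13.3 m².
P = σAT⁴ = 5.670×10⁻⁸ × 13.3 × (1265)⁴ = 1.93×10⁶ W.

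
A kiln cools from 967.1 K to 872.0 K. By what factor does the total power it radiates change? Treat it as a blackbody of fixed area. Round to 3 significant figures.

P₂/P₁ ≈ 0.661

P ∝ T⁴, so P₂/P₁ = (T₂/T₁)⁴ = (872.0/967.1)⁴ = (0.901665)⁴ = 0.661.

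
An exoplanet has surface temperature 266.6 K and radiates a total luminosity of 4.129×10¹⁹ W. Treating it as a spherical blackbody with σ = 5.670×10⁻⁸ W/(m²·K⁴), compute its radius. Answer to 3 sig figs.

R ≈ 1.07×10⁸ m

L = 4πR²σT⁴ ⇒ R = √(L/(4πσT⁴)).
σT⁴ = 286.433 W/m², so R = √(4.129×10¹⁹/(4π×286.433)) = 1.07×10⁸ m.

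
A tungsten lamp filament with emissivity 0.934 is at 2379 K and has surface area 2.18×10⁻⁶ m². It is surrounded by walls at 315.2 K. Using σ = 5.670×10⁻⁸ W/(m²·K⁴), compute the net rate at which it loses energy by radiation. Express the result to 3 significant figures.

Net loss ≈ 3.70 W

Area A = 2.18×10⁻⁶ m².
Net radiated power P_net = εσA(T⁴ − T₀⁴) = 0.934×5.670×10⁻⁸×2.18×10⁻⁶×(2379⁴ − 315.2⁴).
T⁴ − T₀⁴ = 3.20315×10¹³ − 9.87063×10⁹ = 3.20216×10¹³ K⁴, so P_net = 3.70 W.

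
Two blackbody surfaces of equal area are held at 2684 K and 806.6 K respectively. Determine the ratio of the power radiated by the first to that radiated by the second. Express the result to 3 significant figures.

With equal areas, P₁/P₂ = (T₁/T₂)⁴ = (2684/806.6)⁴ = 123.

P₁/P₂ ≈ 123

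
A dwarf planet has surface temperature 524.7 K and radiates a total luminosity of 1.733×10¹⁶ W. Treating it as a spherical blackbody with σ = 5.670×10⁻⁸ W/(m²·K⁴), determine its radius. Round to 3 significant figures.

L = 4πR²σT⁴ ⇒ R = √(L/(4πσT⁴)).
σT⁴ = 4297.61 W/m², so R = √(1.733×10¹⁶/(4π×4297.61)) = 5.66×10⁵ m.

R ≈ 5.66×10⁵ m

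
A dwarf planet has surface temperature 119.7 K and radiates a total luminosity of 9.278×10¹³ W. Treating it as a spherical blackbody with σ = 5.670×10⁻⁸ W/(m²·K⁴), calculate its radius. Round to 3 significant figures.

L = 4πR²σT⁴ ⇒ R = √(L/(4πσT⁴)).
σT⁴ = 11.6402 W/m², so R = √(9.278×10¹³/(4π×11.6402)) = 7.96×10⁵ m.

R ≈ 7.96×10⁵ m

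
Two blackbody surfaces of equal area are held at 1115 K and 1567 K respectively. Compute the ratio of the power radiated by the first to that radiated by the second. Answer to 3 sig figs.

With equal areas, P₁/P₂ = (T₁/T₂)⁴ = (1115/1567)⁴ = 0.256.

P₁/P₂ ≈ 0.256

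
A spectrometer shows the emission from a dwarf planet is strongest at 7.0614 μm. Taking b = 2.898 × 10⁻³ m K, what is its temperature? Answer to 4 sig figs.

T ≈ 410.4 K

Wien's law gives T = b/λ_max = (2.898×10⁻³ m·K)/(7.0614×10⁻⁶ m) = 410.4 K.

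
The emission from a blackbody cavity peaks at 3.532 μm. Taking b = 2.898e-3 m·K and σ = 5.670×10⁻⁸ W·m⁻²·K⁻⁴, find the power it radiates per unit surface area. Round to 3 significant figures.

I ≈ 2.57×10⁴ W/m²

Wien's law: T = b/λ_max = 2.898×10⁻³/3.532×10⁻⁶ = 820.498 K.
Then I = σT⁴ = 5.670×10⁻⁸×(820.498)⁴ = 2.57×10⁴ W/m².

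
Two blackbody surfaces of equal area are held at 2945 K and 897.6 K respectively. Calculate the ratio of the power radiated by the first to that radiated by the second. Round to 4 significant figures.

With equal areas, P₁/P₂ = (T₁/T₂)⁴ = (2945/897.6)⁴ = 115.9.

P₁/P₂ ≈ 115.9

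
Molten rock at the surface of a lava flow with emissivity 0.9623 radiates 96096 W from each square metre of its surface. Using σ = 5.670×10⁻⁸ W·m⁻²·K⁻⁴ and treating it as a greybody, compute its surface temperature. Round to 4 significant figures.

T ≈ 1152 K

I = εσT⁴, so T = (I/εσ)^(1/4) = (96096/(0.9623×5.670×10⁻⁸))^(1/4) = 1152 K.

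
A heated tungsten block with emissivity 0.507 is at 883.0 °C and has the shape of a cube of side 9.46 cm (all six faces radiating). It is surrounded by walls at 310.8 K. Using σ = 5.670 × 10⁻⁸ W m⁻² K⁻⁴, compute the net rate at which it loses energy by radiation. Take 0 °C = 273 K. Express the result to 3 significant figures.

Net loss ≈ 2.74×10³ W

T = 883.0 °C + 273 = 1156.0 K.
Area A = 6s² = 6×(0.0946 m)² = 0.053695 m².
Net radiated power P_net = εσA(T⁴ − T₀⁴) = 0.507×5.670×10⁻⁸×0.053695×(1156.0⁴ − 310.8⁴).
T⁴ − T₀⁴ = 1.78579×10¹² − 9.33091×10⁹ = 1.77646×10¹² K⁴, so P_net = 2.74×10³ W.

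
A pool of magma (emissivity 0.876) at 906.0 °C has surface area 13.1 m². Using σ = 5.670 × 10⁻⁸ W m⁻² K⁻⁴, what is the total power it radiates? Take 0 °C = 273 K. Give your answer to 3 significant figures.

P ≈ 1.26×10⁶ W

T = 906.0 °C + 273 = 1179.0 K.
Area A = 13.1 m².
P = εσAT⁴ = 0.876 × 5.670×10⁻⁸ × 13.1 × (1179.0)⁴ = 1.26×10⁶ W.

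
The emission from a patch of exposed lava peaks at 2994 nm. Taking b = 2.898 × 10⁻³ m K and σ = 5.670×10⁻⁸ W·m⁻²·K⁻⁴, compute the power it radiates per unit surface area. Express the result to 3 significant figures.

Wien's law: T = b/λ_max = 2.898×10⁻³/2.994×10⁻⁶ = 967.936 K.
Then I = σT⁴ = 5.670×10⁻⁸×(967.936)⁴ = 4.98×10⁴ W/m².

I ≈ 4.98×10⁴ W/m²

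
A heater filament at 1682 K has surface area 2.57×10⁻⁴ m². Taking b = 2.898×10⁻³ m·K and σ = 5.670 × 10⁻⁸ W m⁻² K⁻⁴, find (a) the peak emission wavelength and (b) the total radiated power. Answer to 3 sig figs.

λ_max ≈ 1.72 μm; P ≈ 117 W

(a) λ_max = b/T = 2.898×10⁻³/1682 = 1.723×10⁻⁶ m = 1.72 μm.
Area A = 2.57×10⁻⁴ m².
(b) P = σAT⁴ = 5.670×10⁻⁸×2.57×10⁻⁴×(1682)⁴ = 117 W.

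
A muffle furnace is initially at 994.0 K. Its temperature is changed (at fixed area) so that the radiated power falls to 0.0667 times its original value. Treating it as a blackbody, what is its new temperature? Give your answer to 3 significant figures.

P ∝ T⁴, so T₂/T₁ = (P₂/P₁)^(1/4) = (0.0667)^(1/4) = 0.508196.
T₂ = 994.0 × 0.508196 = 505 K.

T₂ ≈ 505 K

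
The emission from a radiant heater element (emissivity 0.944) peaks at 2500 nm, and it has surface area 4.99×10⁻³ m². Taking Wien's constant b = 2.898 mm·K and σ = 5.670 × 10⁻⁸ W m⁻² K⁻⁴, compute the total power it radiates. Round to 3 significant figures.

P ≈ 482 W

Wien's law: T = b/λ_max = 2.898×10⁻³/2.500×10⁻⁶ = 1159.20 K.
Area A = 4.99×10⁻³ m².
Then P = εσAT⁴ = 0.944×5.670×10⁻⁸×4.99×10⁻³×(1159.20)⁴ = 482 W.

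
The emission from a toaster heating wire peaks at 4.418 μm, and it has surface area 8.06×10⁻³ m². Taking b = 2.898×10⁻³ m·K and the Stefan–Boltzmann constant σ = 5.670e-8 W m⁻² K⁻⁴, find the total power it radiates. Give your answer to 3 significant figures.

P ≈ 84.6 W

Wien's law: T = b/λ_max = 2.898×10⁻³/4.418×10⁻⁶ = 655.953 K.
Area A = 8.06×10⁻³ m².
Then P = σAT⁴ = 5.670×10⁻⁸×8.06×10⁻³×(655.953)⁴ = 84.6 W.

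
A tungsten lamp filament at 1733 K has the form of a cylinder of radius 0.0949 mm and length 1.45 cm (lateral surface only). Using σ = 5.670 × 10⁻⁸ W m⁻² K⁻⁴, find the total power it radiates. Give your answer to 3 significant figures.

P ≈ 4.42 W

Lateral area A = 2πrL = 2π×9.49×10⁻⁵×0.0145 = 8.64598×10⁻⁶ m².
P = σAT⁴ = 5.670×10⁻⁸ × 8.64598×10⁻⁶ × (1733)⁴ = 4.42 W.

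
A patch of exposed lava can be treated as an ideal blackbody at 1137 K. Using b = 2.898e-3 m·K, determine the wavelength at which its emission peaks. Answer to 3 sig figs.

λ_max ≈ 2.55 μm

Wien's displacement law: λ_max = b/T = (2.898×10⁻³ m·K)/(1137 K) = 2.549×10⁻⁶ m.
That is 2.55 μm, in the infrared range.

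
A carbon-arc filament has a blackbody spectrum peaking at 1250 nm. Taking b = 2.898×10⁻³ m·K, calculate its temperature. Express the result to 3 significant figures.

T ≈ 2.32×10³ K

Wien's law gives T = b/λ_max = (2.898×10⁻³ m·K)/(1.250×10⁻⁶ m) = 2.32×10³ K.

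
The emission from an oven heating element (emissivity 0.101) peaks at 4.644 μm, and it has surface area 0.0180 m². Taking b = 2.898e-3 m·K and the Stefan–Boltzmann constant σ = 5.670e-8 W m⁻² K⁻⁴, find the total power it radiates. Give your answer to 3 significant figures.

Wien's law: T = b/λ_max = 2.898×10⁻³/4.644×10⁻⁶ = 624.031 K.
Area A = 0.0180 m².
Then P = εσAT⁴ = 0.101×5.670×10⁻⁸×0.0180×(624.031)⁴ = 15.6 W.

P ≈ 15.6 W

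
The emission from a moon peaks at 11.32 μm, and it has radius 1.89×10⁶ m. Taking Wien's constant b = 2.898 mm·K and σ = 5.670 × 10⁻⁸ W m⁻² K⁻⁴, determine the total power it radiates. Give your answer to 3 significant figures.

P ≈ 1.09×10¹⁶ W

Wien's law: T = b/λ_max = 2.898×10⁻³/1.132×10⁻⁵ = 256.007 K.
Surface area A = 4πR² = 4π(1.89×10⁶ m)² = 4.48883×10¹³ m².
Then P = σAT⁴ = 5.670×10⁻⁸×4.48883×10¹³×(256.007)⁴ = 1.09×10¹⁶ W.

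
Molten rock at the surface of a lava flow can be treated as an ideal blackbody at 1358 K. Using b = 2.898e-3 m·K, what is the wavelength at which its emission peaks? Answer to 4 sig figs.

λ_max ≈ 2.134 μm

Wien's displacement law: λ_max = b/T = (2.898×10⁻³ m·K)/(1358 K) = 2.1340×10⁻⁶ m.
That is 2.134 μm, in the infrared range.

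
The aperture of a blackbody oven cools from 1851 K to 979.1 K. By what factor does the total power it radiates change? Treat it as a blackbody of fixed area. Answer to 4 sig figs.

P ∝ T⁴, so P₂/P₁ = (T₂/T₁)⁴ = (979.1/1851)⁴ = (0.528957)⁴ = 0.07829.

P₂/P₁ ≈ 0.07829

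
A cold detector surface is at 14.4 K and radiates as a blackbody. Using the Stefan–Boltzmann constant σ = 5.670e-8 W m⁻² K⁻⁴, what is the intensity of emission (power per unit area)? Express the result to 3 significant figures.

Stefan–Boltzmann: I = σT⁴ = 5.670×10⁻⁸ × (14.4)⁴ = 2.44×10⁻³ W/m².

I ≈ 2.44×10⁻³ W/m²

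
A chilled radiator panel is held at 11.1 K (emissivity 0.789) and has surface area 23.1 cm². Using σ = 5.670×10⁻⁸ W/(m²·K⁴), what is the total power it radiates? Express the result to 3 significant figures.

P ≈ 1.57×10⁻⁶ W

Area A = 23.1 cm² = 2.31×10⁻³ m².
P = εσAT⁴ = 0.789 × 5.670×10⁻⁸ × 2.31×10⁻³ × (11.1)⁴ = 1.57×10⁻⁶ W.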